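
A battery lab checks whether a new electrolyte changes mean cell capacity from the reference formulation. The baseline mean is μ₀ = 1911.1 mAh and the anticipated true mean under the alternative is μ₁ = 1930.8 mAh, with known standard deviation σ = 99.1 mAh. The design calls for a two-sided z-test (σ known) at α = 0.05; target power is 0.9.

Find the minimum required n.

n = 266

Standardized effect: d = |μ₁ − μ₀| / σ = |1930.8 − 1911.1| / 99.1 = 0.1988
For power 0.9 need Φ(δ − z_{0.025}) = 0.9, so δ = z_{0.025} + z_{0.10} = 1.960 + 1.282 = 3.242.
(Ignoring the negligible lower-tail rejection probability gives the usual closed-form inversion.)
δ = d·√n ⇒ n = (δ/d)² = (3.242 / 0.1988)² = 265.90.
Rounding up, n = 266.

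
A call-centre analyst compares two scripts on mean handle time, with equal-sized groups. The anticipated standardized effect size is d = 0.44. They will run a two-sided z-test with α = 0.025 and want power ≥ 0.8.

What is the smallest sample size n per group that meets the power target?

n = 99 per group

Set Φ(δ − 2.241) = 0.8; then δ − 2.241 = Φ⁻¹(0.8) = 0.842, giving δ = 3.083.
(The Φ(−δ − z_{α/2}) term is vanishingly small for δ > 0 and is dropped in the standard sample-size formula.)
δ = d·√(n/2) ⇒ n = 2(δ/d)² = 2 × (3.083 / 0.44)² = 98.19.
Round up to the next whole unit.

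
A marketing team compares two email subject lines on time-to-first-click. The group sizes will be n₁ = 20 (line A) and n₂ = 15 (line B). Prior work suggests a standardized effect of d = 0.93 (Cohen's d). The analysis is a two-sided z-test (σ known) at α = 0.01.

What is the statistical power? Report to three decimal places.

Power ≈ 0.558

Noncentrality parameter: δ = d / √(1/n₁ + 1/n₂) = 0.93 / √(1/20 + 1/15) = 2.7228
Two-sided α = 0.01 → critical value z_{0.005} = 2.576.
Power = Φ(δ − 2.576) + Φ(−δ − 2.576) = Φ(0.147) + Φ(-5.299) = 0.5584 + 0.0000 = 0.5584.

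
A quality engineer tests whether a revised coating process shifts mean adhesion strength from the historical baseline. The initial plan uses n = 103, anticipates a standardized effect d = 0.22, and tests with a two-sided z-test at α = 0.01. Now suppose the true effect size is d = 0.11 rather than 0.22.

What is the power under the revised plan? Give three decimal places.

With d = 0.11: δ = d·√n = 0.11 × √103 = 1.1164. Critical value z_{0.005} = 2.576.
Revised power = Φ(δ − 2.576) + Φ(−δ − 2.576) = Φ(-1.459) + Φ(-3.692) = 0.0722 + 0.0001 = 0.0723.

Power ≈ 0.072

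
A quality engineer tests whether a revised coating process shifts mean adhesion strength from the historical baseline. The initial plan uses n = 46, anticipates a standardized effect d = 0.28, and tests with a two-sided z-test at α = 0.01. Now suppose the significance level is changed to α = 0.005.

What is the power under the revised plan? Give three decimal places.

Power ≈ 0.182

δ = d·√n = 0.28 × √46 = 1.8991 (unchanged). New critical value: z_{0.0025} = 2.807.
Revised power = Φ(δ − 2.807) + Φ(−δ − 2.807) = Φ(-0.908) + Φ(-4.706) = 0.1819 + 0.0000 = 0.1819.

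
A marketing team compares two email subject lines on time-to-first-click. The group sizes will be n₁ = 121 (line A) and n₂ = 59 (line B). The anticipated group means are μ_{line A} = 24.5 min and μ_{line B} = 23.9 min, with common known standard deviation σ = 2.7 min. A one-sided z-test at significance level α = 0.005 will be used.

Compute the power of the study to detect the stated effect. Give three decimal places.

Standardized effect: d = |μ_{line A} − μ_{line B}| / σ = |24.5 − 23.9| / 2.7 = 0.2222
Noncentrality parameter: δ = d / √(1/n₁ + 1/n₂) = 0.2222 / √(1/121 + 1/59) = 1.3995
One-sided α = 0.005 → critical value z_{0.005} = 2.576.
Power = Φ(δ − 2.576) = Φ(-1.176) = 0.1197.

Power ≈ 0.120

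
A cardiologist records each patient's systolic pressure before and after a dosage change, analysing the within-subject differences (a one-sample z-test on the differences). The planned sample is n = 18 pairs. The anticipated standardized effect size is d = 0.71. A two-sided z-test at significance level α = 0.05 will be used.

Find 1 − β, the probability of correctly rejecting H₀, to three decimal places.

Power ≈ 0.854

Noncentrality parameter: δ = d·√n = 0.71 × √18 = 3.0123
Two-sided α = 0.05 → critical value z_{0.025} = 1.960.
Power = Φ(δ − 1.960) + Φ(−δ − 1.960) = Φ(1.052) + Φ(-4.972) = 0.8537 + 0.0000 = 0.8537.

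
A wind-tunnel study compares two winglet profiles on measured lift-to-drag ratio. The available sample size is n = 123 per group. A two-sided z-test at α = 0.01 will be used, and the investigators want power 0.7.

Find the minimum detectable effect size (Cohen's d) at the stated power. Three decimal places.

d ≈ 0.395

Required noncentrality: δ = z_{0.005} + z_{0.30} = 2.576 + 0.524 = 3.100.
(Lower-tail contribution to power is negligible for δ > 0.)
δ = d·√(n/2) ⇒ d = δ/√(n/2) = 3.100/√(123/2) = 0.3953.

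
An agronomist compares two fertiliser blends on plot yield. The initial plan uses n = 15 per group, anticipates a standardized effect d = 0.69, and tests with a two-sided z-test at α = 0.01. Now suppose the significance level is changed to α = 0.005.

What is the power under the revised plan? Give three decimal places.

δ = d·√(n/2) = 0.69 × √(15/2) = 1.8896 (unchanged). New critical value: z_{0.0025} = 2.807.
Revised power = Φ(δ − 2.807) + Φ(−δ − 2.807) = Φ(-0.917) + Φ(-4.697) = 0.1795 + 0.0000 = 0.1795.

Power ≈ 0.179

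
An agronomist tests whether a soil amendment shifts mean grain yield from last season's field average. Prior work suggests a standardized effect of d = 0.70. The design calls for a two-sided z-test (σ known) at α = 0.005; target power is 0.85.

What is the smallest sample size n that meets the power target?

Set Φ(δ − 2.807) = 0.85; then δ − 2.807 = Φ⁻¹(0.85) = 1.036, giving δ = 3.843.
(The Φ(−δ − z_{α/2}) term is vanishingly small for δ > 0 and is dropped in the standard sample-size formula.)
δ = d·√n ⇒ n = (δ/d)² = (3.843 / 0.70)² = 30.15.
Rounding up, n = 31.

n = 31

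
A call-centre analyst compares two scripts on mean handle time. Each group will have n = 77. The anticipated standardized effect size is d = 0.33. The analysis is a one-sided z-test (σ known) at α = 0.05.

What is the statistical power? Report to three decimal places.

Power ≈ 0.656

Noncentrality parameter: δ = d·√(n/2) = 0.33 × √(77/2) = 2.0476
Critical value for a one-sided test at α = 0.05: z_α = 1.645.
Power = P(Z > 1.645 − δ) = Φ(0.403) = 0.6564.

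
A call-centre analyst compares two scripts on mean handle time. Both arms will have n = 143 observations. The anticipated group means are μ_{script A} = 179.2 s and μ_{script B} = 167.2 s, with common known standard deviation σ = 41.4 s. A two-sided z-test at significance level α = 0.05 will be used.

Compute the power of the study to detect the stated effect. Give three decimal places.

Standardized effect: d = |μ_{script A} − μ_{script B}| / σ = |179.2 − 167.2| / 41.4 = 0.2899
Noncentrality parameter: δ = d·√(n/2) = 0.2899 × √(143/2) = 2.4509
Critical value for a two-sided test at α = 0.05: z_{α/2} = 1.960.
Power = Φ(δ − 1.960) + Φ(−δ − 1.960) = Φ(0.491) + Φ(-4.411) = 0.6883 + 0.0000 = 0.6883.

Power ≈ 0.688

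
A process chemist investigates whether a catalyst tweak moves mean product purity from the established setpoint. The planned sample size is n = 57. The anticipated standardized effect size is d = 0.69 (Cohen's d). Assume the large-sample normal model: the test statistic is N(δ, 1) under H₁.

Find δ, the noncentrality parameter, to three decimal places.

δ ≈ 5.209

The noncentrality parameter scales effect size by the design's sample-size factor: δ = d·√n = 0.69 × √57 = 5.2094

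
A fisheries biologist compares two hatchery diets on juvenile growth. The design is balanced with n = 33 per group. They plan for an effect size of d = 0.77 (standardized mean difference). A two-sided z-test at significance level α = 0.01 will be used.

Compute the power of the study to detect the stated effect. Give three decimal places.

Power ≈ 0.710

Noncentrality parameter: δ = d·√(n/2) = 0.77 × √(33/2) = 3.1278
Two-sided α = 0.01 → critical value z_{0.005} = 2.576.
Power = Φ(δ − 2.576) + Φ(−δ − 2.576) = Φ(0.552) + Φ(-5.704) = 0.7095 + 0.0000 = 0.7095.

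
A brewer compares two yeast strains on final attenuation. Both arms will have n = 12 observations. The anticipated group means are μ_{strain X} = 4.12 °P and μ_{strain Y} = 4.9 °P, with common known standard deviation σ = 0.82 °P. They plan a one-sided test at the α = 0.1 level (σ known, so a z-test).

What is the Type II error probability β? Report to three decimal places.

β ≈ 0.147

Standardized effect: d = |μ_{strain X} − μ_{strain Y}| / σ = |4.12 − 4.9| / 0.82 = 0.9512
Noncentrality parameter: λ = d·√(n/2) = 0.9512 × √(12/2) = 2.3300
Critical value for a one-sided test at α = 0.1: z_α = 1.282.
Power = P(Z > 1.282 − λ) = Φ(1.048) = 0.8528.
Type II error: β = 1 − power = 1 − 0.8528 = 0.1472.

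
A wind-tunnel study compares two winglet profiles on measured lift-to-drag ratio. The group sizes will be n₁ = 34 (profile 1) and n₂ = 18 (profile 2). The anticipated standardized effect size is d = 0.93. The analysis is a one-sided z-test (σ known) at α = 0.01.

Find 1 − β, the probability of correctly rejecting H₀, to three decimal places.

Power ≈ 0.806

Noncentrality parameter: δ = d / √(1/n₁ + 1/n₂) = 0.93 / √(1/34 + 1/18) = 3.1905
Critical value for a one-sided test at α = 0.01: z_α = 2.326.
Power = Φ(δ − 2.326) = Φ(0.864) = 0.8062.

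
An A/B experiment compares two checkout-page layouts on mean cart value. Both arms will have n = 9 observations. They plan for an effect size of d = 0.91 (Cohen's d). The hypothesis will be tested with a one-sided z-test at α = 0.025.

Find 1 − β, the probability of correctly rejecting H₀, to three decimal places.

Noncentrality parameter: λ = d·√(n/2) = 0.91 × √(9/2) = 1.9304
One-sided α = 0.025 → critical value z_{0.025} = 1.960.
Power = P(Z > 1.960 − λ) = Φ(-0.030) = 0.4882.

Power ≈ 0.488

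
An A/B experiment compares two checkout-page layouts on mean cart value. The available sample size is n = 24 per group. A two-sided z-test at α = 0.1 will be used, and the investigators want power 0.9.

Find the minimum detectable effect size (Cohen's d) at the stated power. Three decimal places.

Required noncentrality: δ = z_{0.05} + z_{0.10} = 1.645 + 1.282 = 2.926.
(The second rejection-region term Φ(−δ − z_{α/2}) is negligible and dropped.)
δ = d·√(n/2) ⇒ d = δ/√(n/2) = 2.926/√(24/2) = 0.8448.

d ≈ 0.845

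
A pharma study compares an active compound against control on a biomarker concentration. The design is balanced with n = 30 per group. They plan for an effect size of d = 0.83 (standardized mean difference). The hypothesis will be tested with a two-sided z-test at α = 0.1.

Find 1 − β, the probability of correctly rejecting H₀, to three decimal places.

Power ≈ 0.942

Noncentrality parameter: δ = d·√(n/2) = 0.83 × √(30/2) = 3.2146
Two-sided α = 0.1 → critical value z_{0.05} = 1.645.
Power = Φ(δ − 1.645) + Φ(−δ − 1.645) = Φ(1.570) + Φ(-4.859) = 0.9418 + 0.0000 = 0.9418.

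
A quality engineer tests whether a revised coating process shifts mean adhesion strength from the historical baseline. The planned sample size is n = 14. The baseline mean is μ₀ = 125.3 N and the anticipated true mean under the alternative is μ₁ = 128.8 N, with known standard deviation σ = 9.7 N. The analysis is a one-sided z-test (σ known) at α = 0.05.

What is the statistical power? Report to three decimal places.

Standardized effect: d = |μ₁ − μ₀| / σ = |128.8 − 125.3| / 9.7 = 0.3608
Noncentrality parameter: δ = d·√n = 0.3608 × √14 = 1.3501
Critical value for a one-sided test at α = 0.05: z_α = 1.645.
Power = P(Z > 1.645 − δ) = Φ(-0.295) = 0.3841.

Power ≈ 0.384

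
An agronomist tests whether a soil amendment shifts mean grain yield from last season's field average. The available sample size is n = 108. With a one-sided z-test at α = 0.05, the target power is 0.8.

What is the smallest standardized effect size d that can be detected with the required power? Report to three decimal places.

Need Φ(δ − 1.645) = 0.8, so δ = 1.645 + 0.842 = 2.486.
δ = d·√n ⇒ d = δ/√n = 2.486/√108 = 0.2393.

d ≈ 0.239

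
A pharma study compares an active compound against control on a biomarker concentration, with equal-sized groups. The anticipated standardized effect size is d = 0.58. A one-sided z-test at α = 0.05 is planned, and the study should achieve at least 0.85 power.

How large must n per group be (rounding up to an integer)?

For power 0.85 need Φ(δ − z_{0.05}) = 0.85, so δ = z_{0.05} + z_{0.15} = 1.645 + 1.036 = 2.681.
δ = d·√(n/2) ⇒ n = 2(δ/d)² = 2 × (2.681 / 0.58)² = 42.74.
Rounding up, n = 43 per group.

n = 43 per group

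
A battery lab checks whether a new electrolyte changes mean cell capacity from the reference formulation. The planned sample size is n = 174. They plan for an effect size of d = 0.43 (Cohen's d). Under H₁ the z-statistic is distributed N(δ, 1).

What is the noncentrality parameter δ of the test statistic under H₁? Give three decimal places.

The noncentrality parameter scales effect size by the design's sample-size factor: δ = d·√n = 0.43 × √174 = 5.6721

δ ≈ 5.672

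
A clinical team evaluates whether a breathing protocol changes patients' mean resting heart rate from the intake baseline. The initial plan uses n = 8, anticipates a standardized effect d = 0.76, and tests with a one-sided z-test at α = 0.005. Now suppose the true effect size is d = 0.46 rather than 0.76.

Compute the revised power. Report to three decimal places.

Power ≈ 0.101

With d = 0.46: δ = d·√n = 0.46 × √8 = 1.3011. Critical value z_{0.005} = 2.576.
Revised power = P(Z > 2.576 − δ) = Φ(-1.275) = 0.1012.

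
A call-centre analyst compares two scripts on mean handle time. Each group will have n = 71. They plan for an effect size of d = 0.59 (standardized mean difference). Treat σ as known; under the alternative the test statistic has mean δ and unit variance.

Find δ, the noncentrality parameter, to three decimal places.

The noncentrality parameter scales effect size by the design's sample-size factor: δ = d·√(n/2) = 0.59 × √(71/2) = 3.5153

δ ≈ 3.515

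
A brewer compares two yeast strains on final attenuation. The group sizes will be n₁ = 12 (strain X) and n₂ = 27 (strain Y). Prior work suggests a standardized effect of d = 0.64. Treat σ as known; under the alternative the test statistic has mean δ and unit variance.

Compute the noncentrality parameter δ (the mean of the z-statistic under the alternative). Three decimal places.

δ ≈ 1.845

δ = d / √(1/n₁ + 1/n₂) = 0.64 / √(1/12 + 1/27) = 1.8447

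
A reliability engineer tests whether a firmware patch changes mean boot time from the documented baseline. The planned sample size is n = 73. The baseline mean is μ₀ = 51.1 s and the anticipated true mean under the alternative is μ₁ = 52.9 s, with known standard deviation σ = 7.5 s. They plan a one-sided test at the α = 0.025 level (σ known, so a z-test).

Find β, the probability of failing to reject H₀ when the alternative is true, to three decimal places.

Standardized effect: d = |μ₁ − μ₀| / σ = |52.9 − 51.1| / 7.5 = 0.2400
Noncentrality parameter: δ = d·√n = 0.2400 × √73 = 2.0506
One-sided α = 0.025 → critical value z_{0.025} = 1.960.
Power = P(Z > 1.960 − δ) = Φ(0.091) = 0.5361.
Type II error: β = 1 − power = 1 − 0.5361 = 0.4639.

β ≈ 0.464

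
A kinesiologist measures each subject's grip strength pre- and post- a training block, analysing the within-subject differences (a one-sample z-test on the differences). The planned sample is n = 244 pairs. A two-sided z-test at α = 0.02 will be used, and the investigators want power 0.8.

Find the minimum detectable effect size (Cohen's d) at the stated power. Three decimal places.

d ≈ 0.203

Need Φ(δ − 2.326) = 0.8, so δ = 2.326 + 0.842 = 3.168.
(Lower-tail contribution to power is negligible for δ > 0.)
δ = d·√n ⇒ d = δ/√n = 3.168/√244 = 0.2028.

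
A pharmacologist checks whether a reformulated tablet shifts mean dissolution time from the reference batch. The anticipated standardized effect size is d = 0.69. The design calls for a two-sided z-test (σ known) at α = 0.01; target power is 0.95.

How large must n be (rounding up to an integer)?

Set Φ(δ − 2.576) = 0.95; then δ − 2.576 = Φ⁻¹(0.95) = 1.645, giving δ = 4.221.
(Ignoring the negligible lower-tail rejection probability gives the usual closed-form inversion.)
δ = d·√n ⇒ n = (δ/d)² = (4.221 / 0.69)² = 37.42.
Round up to the next whole unit.

n = 38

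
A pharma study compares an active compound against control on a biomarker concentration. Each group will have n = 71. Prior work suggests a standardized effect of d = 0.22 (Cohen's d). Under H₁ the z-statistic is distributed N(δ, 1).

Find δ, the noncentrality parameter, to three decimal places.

δ ≈ 1.311

The noncentrality parameter scales effect size by the design's sample-size factor: δ = d·√(n/2) = 0.22 × √(71/2) = 1.3108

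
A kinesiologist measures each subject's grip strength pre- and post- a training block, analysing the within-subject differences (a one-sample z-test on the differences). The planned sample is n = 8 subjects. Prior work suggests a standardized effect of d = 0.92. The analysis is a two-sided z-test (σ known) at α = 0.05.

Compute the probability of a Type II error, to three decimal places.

Noncentrality parameter: λ = d·√n = 0.92 × √8 = 2.6022
Two-sided α = 0.05 → critical value z_{0.025} = 1.960.
Power = Φ(λ − 1.960) + Φ(−λ − 1.960) = Φ(0.642) + Φ(-4.562) = 0.7396 + 0.0000 = 0.7396.
Type II error: β = 1 − power = 1 − 0.7396 = 0.2604.

β ≈ 0.260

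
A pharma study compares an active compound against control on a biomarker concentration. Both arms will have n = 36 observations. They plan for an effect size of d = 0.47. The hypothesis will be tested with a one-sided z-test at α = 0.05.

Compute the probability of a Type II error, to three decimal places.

Noncentrality parameter: δ = d·√(n/2) = 0.47 × √(36/2) = 1.9940
Critical value for a one-sided test at α = 0.05: z_α = 1.645.
Power = Φ(δ − 1.645) = Φ(0.349) = 0.6365.
Type II error: β = 1 − power = 1 − 0.6365 = 0.3635.

β ≈ 0.363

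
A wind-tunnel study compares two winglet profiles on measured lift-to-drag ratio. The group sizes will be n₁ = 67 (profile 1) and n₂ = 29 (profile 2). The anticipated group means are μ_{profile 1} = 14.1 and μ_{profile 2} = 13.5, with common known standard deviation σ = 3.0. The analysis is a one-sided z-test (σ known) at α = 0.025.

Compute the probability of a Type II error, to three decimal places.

Standardized effect: d = |μ_{profile 1} − μ_{profile 2}| / σ = |14.1 − 13.5| / 3.0 = 0.2000
Noncentrality parameter: δ = d / √(1/n₁ + 1/n₂) = 0.2000 / √(1/67 + 1/29) = 0.8998
One-sided α = 0.025 → critical value z_{0.025} = 1.960.
Power = Φ(δ − 1.960) = Φ(-1.060) = 0.1445.
Type II error: β = 1 − power = 1 − 0.1445 = 0.8555.

β ≈ 0.855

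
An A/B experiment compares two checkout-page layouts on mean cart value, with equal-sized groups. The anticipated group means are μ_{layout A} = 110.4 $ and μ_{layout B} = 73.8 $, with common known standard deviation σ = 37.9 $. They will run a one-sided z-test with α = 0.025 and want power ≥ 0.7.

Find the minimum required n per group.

Standardized effect: d = |μ_{layout A} − μ_{layout B}| / σ = |110.4 − 73.8| / 37.9 = 0.9657
Set Φ(δ − 1.960) = 0.7; then δ − 1.960 = Φ⁻¹(0.7) = 0.524, giving δ = 2.484.
δ = d·√(n/2) ⇒ n = 2(δ/d)² = 2 × (2.484 / 0.9657)² = 13.24.
Rounding up, n = 14 per group.

n = 14 per group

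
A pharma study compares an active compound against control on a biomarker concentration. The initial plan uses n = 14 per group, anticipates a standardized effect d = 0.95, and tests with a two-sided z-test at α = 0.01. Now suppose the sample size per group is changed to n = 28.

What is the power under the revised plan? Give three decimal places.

With n = 28 per group: δ = d·√(n/2) = 0.95 × √(28/2) = 3.5546. Critical value z_{0.005} = 2.576.
Revised power = Φ(δ − 2.576) + Φ(−δ − 2.576) = Φ(0.979) + Φ(-6.130) = 0.8361 + 0.0000 = 0.8361.

Power ≈ 0.836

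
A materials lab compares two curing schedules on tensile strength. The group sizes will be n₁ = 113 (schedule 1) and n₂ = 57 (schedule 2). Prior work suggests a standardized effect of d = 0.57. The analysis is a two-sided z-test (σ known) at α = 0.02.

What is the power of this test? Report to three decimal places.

Noncentrality parameter: δ = d / √(1/n₁ + 1/n₂) = 0.57 / √(1/113 + 1/57) = 3.5085
Critical value for a two-sided test at α = 0.02: z_{α/2} = 2.326.
Power = Φ(δ − 2.326) + Φ(−δ − 2.326) = Φ(1.182) + Φ(-5.835) = 0.8814 + 0.0000 = 0.8814.

Power ≈ 0.881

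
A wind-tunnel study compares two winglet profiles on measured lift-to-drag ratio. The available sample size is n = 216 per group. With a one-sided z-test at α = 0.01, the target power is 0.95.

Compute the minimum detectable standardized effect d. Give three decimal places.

d ≈ 0.382

Required noncentrality: δ = z_{0.01} + z_{0.05} = 2.326 + 1.645 = 3.971.
δ = d·√(n/2) ⇒ d = δ/√(n/2) = 3.971/√(216/2) = 0.3821.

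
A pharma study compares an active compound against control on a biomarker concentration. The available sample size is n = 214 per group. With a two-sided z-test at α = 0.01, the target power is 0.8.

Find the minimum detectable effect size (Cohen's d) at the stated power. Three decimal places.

d ≈ 0.330

Need Φ(δ − 2.576) = 0.8, so δ = 2.576 + 0.842 = 3.417.
(The second rejection-region term Φ(−δ − z_{α/2}) is negligible and dropped.)
δ = d·√(n/2) ⇒ d = δ/√(n/2) = 3.417/√(214/2) = 0.3304.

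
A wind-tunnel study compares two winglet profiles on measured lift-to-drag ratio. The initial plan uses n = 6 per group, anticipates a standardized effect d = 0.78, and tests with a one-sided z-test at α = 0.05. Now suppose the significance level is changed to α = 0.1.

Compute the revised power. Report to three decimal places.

Power ≈ 0.528

δ = d·√(n/2) = 0.78 × √(6/2) = 1.3510 (unchanged). New critical value: z_{0.1} = 1.282.
Revised power = Φ(δ − 1.282) = Φ(0.069) = 0.5277.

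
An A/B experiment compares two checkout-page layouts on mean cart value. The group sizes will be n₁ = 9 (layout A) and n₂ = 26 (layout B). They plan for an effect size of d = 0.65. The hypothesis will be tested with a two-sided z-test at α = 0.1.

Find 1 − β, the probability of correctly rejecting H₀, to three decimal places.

Noncentrality parameter: δ = d / √(1/n₁ + 1/n₂) = 0.65 / √(1/9 + 1/26) = 1.6807
Critical value for a two-sided test at α = 0.1: z_{α/2} = 1.645.
Power = Φ(δ − 1.645) + Φ(−δ − 1.645) = Φ(0.036) + Φ(-3.326) = 0.5143 + 0.0004 = 0.5147.

Power ≈ 0.515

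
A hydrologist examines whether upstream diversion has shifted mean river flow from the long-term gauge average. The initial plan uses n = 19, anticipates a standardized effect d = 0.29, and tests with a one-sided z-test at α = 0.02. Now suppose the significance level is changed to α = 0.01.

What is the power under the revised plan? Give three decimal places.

Power ≈ 0.144

δ = d·√n = 0.29 × √19 = 1.2641 (unchanged). New critical value: z_{0.01} = 2.326.
Revised power = P(Z > 2.326 − δ) = Φ(-1.062) = 0.1441.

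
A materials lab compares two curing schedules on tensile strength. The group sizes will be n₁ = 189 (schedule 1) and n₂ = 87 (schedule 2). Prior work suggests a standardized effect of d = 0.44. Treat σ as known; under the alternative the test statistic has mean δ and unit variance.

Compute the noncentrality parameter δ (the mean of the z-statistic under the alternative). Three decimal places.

The noncentrality parameter scales effect size by the design's sample-size factor: δ = d / √(1/n₁ + 1/n₂) = 0.44 / √(1/189 + 1/87) = 3.3962

δ ≈ 3.396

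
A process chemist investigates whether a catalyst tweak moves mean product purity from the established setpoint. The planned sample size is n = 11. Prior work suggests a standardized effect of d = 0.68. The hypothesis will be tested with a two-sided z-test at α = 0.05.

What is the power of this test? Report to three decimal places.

Noncentrality parameter: δ = d·√n = 0.68 × √11 = 2.2553
Two-sided α = 0.05 → critical value z_{0.025} = 1.960.
Power = Φ(δ − 1.960) + Φ(−δ − 1.960) = Φ(0.295) + Φ(-4.215) = 0.6161 + 0.0000 = 0.6161.

Power ≈ 0.616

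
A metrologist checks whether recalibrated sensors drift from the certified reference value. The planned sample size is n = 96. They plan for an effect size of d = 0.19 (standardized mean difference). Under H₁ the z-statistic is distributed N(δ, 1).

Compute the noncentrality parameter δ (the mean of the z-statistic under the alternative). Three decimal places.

The noncentrality parameter scales effect size by the design's sample-size factor: δ = d·√n = 0.19 × √96 = 1.8616

δ ≈ 1.862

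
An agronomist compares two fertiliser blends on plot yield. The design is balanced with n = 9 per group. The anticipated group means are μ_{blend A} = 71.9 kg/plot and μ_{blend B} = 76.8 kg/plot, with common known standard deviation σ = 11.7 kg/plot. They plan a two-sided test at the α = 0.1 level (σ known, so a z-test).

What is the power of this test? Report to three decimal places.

Standardized effect: d = |μ_{blend A} − μ_{blend B}| / σ = |71.9 − 76.8| / 11.7 = 0.4188
Noncentrality parameter: δ = d·√(n/2) = 0.4188 × √(9/2) = 0.8884
Critical value for a two-sided test at α = 0.1: z_{α/2} = 1.645.
Power = Φ(δ − 1.645) + Φ(−δ − 1.645) = Φ(-0.756) + Φ(-2.533) = 0.2247 + 0.0057 = 0.2303.

Power ≈ 0.230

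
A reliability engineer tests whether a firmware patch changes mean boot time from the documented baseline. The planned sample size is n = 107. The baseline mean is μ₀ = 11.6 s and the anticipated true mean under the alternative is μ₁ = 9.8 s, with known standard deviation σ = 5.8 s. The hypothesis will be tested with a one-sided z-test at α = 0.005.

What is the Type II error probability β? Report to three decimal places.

β ≈ 0.263

Standardized effect: d = |μ₁ − μ₀| / σ = |9.8 − 11.6| / 5.8 = 0.3103
Noncentrality parameter: δ = d·√n = 0.3103 × √107 = 3.2102
Critical value for a one-sided test at α = 0.005: z_α = 2.576.
Power = Φ(δ − 2.576) = Φ(0.634) = 0.7371.
Type II error: β = 1 − power = 1 − 0.7371 = 0.2629.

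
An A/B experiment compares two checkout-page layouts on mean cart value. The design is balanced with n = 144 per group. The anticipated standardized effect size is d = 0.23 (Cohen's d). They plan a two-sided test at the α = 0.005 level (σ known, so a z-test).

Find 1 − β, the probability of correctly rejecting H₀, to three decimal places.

Power ≈ 0.196

Noncentrality parameter: δ = d·√(n/2) = 0.23 × √(144/2) = 1.9516
Two-sided α = 0.005 → critical value z_{0.0025} = 2.807.
Power = Φ(δ − 2.807) + Φ(−δ − 2.807) = Φ(-0.855) + Φ(-4.759) = 0.1962 + 0.0000 = 0.1962.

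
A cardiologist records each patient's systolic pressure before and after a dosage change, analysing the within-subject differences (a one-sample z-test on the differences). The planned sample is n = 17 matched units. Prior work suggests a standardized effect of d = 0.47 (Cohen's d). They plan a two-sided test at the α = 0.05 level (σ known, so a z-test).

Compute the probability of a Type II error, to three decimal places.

β ≈ 0.509

Noncentrality parameter: δ = d·√n = 0.47 × √17 = 1.9379
Two-sided α = 0.05 → critical value z_{0.025} = 1.960.
Power = Φ(δ − 1.960) + Φ(−δ − 1.960) = Φ(-0.022) + Φ(-3.898) = 0.4912 + 0.0000 = 0.4912.
Type II error: β = 1 − power = 1 − 0.4912 = 0.5088.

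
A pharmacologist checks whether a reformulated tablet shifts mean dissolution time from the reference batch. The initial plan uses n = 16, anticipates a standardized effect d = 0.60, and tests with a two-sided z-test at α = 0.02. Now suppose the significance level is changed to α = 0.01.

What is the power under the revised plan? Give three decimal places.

Power ≈ 0.430

δ = d·√n = 0.60 × √16 = 2.4000 (unchanged). New critical value: z_{0.005} = 2.576.
Revised power = Φ(δ − 2.576) + Φ(−δ − 2.576) = Φ(-0.176) + Φ(-4.976) = 0.4302 + 0.0000 = 0.4302.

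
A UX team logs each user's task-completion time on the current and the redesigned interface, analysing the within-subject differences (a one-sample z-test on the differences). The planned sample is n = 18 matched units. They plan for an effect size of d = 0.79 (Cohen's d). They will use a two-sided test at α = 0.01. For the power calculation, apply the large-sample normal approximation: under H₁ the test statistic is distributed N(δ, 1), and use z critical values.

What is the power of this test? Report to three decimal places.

Noncentrality parameter: δ = d·√n = 0.79 × √18 = 3.3517
Two-sided α = 0.01 → critical value z_{0.005} = 2.576.
Power = Φ(δ − 2.576) + Φ(−δ − 2.576) = Φ(0.776) + Φ(-5.928) = 0.7811 + 0.0000 = 0.7811.

Power ≈ 0.781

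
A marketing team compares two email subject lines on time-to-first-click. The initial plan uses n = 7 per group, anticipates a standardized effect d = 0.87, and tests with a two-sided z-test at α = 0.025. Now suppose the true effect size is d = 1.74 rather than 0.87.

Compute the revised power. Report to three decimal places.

With d = 1.74: δ = d·√(n/2) = 1.74 × √(7/2) = 3.2552. Critical value z_{0.0125} = 2.241.
Revised power = Φ(δ − 2.241) + Φ(−δ − 2.241) = Φ(1.014) + Φ(-5.497) = 0.8447 + 0.0000 = 0.8447.

Power ≈ 0.845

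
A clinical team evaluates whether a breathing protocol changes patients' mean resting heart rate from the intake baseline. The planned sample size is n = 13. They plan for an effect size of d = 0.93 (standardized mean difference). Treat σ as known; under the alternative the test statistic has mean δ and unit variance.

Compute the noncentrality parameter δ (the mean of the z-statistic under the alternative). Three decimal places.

The noncentrality parameter scales effect size by the design's sample-size factor: δ = d·√n = 0.93 × √13 = 3.3532

δ ≈ 3.353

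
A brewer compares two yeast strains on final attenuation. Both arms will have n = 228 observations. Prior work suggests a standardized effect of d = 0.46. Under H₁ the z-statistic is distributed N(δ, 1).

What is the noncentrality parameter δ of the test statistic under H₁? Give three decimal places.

δ = d·√(n/2) = 0.46 × √(228/2) = 4.9115

δ ≈ 4.911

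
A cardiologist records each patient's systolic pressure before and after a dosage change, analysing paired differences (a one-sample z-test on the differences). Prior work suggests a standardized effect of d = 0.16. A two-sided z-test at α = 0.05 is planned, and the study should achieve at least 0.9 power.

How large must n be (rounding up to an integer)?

n = 411

For power 0.9 need Φ(δ − z_{0.025}) = 0.9, so δ = z_{0.025} + z_{0.10} = 1.960 + 1.282 = 3.242.
(The Φ(−δ − z_{α/2}) term is vanishingly small for δ > 0 and is dropped in the standard sample-size formula.)
δ = d·√n ⇒ n = (δ/d)² = (3.242 / 0.16)² = 410.45.
Rounding up, n = 411.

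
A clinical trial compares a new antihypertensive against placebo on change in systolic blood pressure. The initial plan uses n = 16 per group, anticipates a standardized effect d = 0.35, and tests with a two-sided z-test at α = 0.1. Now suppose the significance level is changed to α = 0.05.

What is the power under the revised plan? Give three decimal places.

δ = d·√(n/2) = 0.35 × √(16/2) = 0.9899 (unchanged). New critical value: z_{0.025} = 1.960.
Revised power = Φ(δ − 1.960) + Φ(−δ − 1.960) = Φ(-0.970) + Φ(-2.950) = 0.1660 + 0.0016 = 0.1676.

Power ≈ 0.168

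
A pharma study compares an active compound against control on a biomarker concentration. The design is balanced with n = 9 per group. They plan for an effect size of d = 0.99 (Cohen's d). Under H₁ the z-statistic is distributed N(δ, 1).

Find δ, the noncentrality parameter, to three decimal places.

δ ≈ 2.100

The noncentrality parameter scales effect size by the design's sample-size factor: δ = d·√(n/2) = 0.99 × √(9/2) = 2.1001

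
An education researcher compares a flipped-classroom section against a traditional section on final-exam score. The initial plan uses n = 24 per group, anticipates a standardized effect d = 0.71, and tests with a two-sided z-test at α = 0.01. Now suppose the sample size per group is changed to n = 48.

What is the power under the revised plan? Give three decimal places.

Power ≈ 0.817

With n = 48 per group: δ = d·√(n/2) = 0.71 × √(48/2) = 3.4783. Critical value z_{0.005} = 2.576.
Revised power = Φ(δ − 2.576) + Φ(−δ − 2.576) = Φ(0.902) + Φ(-6.054) = 0.8166 + 0.0000 = 0.8166.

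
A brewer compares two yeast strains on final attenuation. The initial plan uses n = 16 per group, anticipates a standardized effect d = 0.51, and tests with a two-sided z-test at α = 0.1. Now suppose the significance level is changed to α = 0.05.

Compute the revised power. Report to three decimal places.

Power ≈ 0.303

δ = d·√(n/2) = 0.51 × √(16/2) = 1.4425 (unchanged). New critical value: z_{0.025} = 1.960.
Revised power = Φ(δ − 1.960) + Φ(−δ − 1.960) = Φ(-0.517) + Φ(-3.402) = 0.3024 + 0.0003 = 0.3027.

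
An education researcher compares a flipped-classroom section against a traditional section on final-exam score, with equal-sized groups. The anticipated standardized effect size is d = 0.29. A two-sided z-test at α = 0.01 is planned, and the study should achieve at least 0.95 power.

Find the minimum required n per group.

n = 424 per group

Set Φ(δ − 2.576) = 0.95; then δ − 2.576 = Φ⁻¹(0.95) = 1.645, giving δ = 4.221.
(The Φ(−δ − z_{α/2}) term is vanishingly small for δ > 0 and is dropped in the standard sample-size formula.)
δ = d·√(n/2) ⇒ n = 2(δ/d)² = 2 × (4.221 / 0.29)² = 423.64.
Rounding up, n = 424 per group.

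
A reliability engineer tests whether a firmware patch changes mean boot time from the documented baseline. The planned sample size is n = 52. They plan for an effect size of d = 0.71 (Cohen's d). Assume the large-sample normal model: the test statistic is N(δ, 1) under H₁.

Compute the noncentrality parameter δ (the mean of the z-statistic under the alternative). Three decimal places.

The noncentrality parameter scales effect size by the design's sample-size factor: δ = d·√n = 0.71 × √52 = 5.1199

δ ≈ 5.120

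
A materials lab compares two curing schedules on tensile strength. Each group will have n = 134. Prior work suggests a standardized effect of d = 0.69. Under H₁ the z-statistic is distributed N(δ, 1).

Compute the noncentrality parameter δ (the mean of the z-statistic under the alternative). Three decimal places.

δ = d·√(n/2) = 0.69 × √(134/2) = 5.6479

δ ≈ 5.648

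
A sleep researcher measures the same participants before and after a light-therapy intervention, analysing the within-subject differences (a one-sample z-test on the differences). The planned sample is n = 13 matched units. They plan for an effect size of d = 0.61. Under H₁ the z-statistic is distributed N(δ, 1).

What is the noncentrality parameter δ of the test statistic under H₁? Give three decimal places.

The noncentrality parameter scales effect size by the design's sample-size factor: δ = d·√n = 0.61 × √13 = 2.1994

δ ≈ 2.199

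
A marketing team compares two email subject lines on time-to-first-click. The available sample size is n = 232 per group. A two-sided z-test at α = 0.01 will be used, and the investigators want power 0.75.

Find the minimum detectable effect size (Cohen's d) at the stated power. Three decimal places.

Required noncentrality: δ = z_{0.005} + z_{0.25} = 2.576 + 0.674 = 3.250.
(The second rejection-region term Φ(−δ − z_{α/2}) is negligible and dropped.)
δ = d·√(n/2) ⇒ d = δ/√(n/2) = 3.250/√(232/2) = 0.3018.

d ≈ 0.302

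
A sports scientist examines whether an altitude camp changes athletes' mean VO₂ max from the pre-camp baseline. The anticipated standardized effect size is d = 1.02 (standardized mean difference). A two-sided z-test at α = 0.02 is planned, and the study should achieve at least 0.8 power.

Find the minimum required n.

For power 0.8 need Φ(δ − z_{0.01}) = 0.8, so δ = z_{0.01} + z_{0.20} = 2.326 + 0.842 = 3.168.
(Ignoring the negligible lower-tail rejection probability gives the usual closed-form inversion.)
δ = d·√n ⇒ n = (δ/d)² = (3.168 / 1.02)² = 9.65.
Round up to the next whole unit.

n = 10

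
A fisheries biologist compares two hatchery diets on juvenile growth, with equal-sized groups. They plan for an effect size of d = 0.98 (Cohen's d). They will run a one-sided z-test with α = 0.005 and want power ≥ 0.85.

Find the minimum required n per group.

Set Φ(δ − 2.576) = 0.85; then δ − 2.576 = Φ⁻¹(0.85) = 1.036, giving δ = 3.612.
δ = d·√(n/2) ⇒ n = 2(δ/d)² = 2 × (3.612 / 0.98)² = 27.17.
Round up to the next whole unit.

n = 28 per group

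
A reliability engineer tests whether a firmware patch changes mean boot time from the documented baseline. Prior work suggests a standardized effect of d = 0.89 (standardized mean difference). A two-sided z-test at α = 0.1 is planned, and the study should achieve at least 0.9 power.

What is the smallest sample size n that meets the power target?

n = 11

For power 0.9 need Φ(δ − z_{0.05}) = 0.9, so δ = z_{0.05} + z_{0.10} = 1.645 + 1.282 = 2.926.
(Ignoring the negligible lower-tail rejection probability gives the usual closed-form inversion.)
δ = d·√n ⇒ n = (δ/d)² = (2.926 / 0.89)² = 10.81.
Rounding up, n = 11.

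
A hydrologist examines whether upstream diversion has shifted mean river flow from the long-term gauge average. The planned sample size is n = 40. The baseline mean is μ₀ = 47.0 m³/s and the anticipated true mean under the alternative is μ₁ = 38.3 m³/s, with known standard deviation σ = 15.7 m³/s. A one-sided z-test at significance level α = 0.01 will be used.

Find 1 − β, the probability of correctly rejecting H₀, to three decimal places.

Standardized effect: d = |μ₁ − μ₀| / σ = |38.3 − 47.0| / 15.7 = 0.5541
Noncentrality parameter: δ = d·√n = 0.5541 × √40 = 3.5047
Critical value for a one-sided test at α = 0.01: z_α = 2.326.
Power = P(Z > 2.326 − δ) = Φ(1.178) = 0.8807.

Power ≈ 0.881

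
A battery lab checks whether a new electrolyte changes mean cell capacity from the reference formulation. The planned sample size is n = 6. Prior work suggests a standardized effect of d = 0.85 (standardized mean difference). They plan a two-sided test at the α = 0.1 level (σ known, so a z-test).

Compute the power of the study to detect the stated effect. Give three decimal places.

Power ≈ 0.669

Noncentrality parameter: δ = d·√n = 0.85 × √6 = 2.0821
Two-sided α = 0.1 → critical value z_{0.05} = 1.645.
Power = Φ(δ − 1.645) + Φ(−δ − 1.645) = Φ(0.437) + Φ(-3.727) = 0.6690 + 0.0001 = 0.6691.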